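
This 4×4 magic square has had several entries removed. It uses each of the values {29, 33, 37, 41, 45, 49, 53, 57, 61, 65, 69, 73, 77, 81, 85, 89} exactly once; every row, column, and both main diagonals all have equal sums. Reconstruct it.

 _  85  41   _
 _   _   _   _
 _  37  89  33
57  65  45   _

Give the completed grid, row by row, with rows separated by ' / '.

The 16 entries sum to 944, so each line sums to 944/4 = 236.
Row 3 needs 236; the known cells sum to 159, so (3,1) = 77.
Row 4 needs 236; the known cells sum to 167, so (4,4) = 69.
The remaining cell in column 2 is (2,2) = 236 − 187 = 49.
Using column 3: 41 + 89 + 45 + ? → (2,3) = 236 − 175 = 61.
Main diagonal needs 236; the known cells sum to 207, so (1,1) = 29.
Anti-diagonal must total 236; the given cells sum to 155, so (1,4) = 81.
From column 1, 236 − (29 + 77 + 57) gives (2,1) = 73.
From column 4, 236 − (81 + 33 + 69) gives (2,4) = 53.

29 85 41 81 / 73 49 61 53 / 77 37 89 33 / 57 65 45 69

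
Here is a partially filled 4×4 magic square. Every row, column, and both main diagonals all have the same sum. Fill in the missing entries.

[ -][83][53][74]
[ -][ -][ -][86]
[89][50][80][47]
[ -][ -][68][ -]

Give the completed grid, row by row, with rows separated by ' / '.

Row 3 is already complete: 89 + 50 + 80 + 47 = 266, so that is the magic constant.
The remaining cell in row 1 is (1,1) = 266 − 210 = 56.
Column 3: 53 + 80 + 68 + ? = 266, so (2,3) = 65.
Column 4: 74 + 86 + 47 + ? = 266, so (4,4) = 59.
From main diagonal, 266 − (56 + 80 + 59) gives (2,2) = 71.
The remaining cell in anti-diagonal is (4,1) = 266 − 189 = 77.
Using row 2: 71 + 65 + 86 + ? → (2,1) = 266 − 222 = 44.
From row 4, 266 − (77 + 68 + 59) gives (4,2) = 62.

56 83 53 74 / 44 71 65 86 / 89 50 80 47 / 77 62 68 59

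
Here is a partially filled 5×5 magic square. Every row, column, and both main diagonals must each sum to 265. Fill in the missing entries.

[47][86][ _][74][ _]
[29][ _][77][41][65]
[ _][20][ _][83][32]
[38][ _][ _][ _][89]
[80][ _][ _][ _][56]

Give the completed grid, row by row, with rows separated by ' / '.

Row 2 needs 265; the known cells sum to 212, so (2,2) = 53.
Using column 1: 47 + 29 + 38 + 80 + ? → (3,1) = 265 − 194 = 71.
Column 5 needs 265; the known cells sum to 242, so (1,5) = 23.
From row 1, 265 − (47 + 86 + 74 + 23) gives (1,3) = 35.
The remaining cell in row 3 is (3,3) = 265 − 206 = 59.
Main diagonal must total 265; the given cells sum to 215, so (4,4) = 50.
Using anti-diagonal: 23 + 41 + 59 + 80 + ? → (4,2) = 265 − 203 = 62.
The remaining cell in row 4 is (4,3) = 265 − 239 = 26.
The remaining cell in column 2 is (5,2) = 265 − 221 = 44.
Column 3: 35 + 77 + 59 + 26 + ? = 265, so (5,3) = 68.
Using column 4: 74 + 41 + 83 + 50 + ? → (5,4) = 265 − 248 = 17.

47 86 35 74 23 / 29 53 77 41 65 / 71 20 59 83 32 / 38 62 26 50 89 / 80 44 68 17 56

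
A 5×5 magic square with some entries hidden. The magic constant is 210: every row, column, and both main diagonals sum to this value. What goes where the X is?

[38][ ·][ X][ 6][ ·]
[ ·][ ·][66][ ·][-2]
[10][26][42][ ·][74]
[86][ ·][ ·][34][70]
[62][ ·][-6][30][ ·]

90

Row 3: 10 + 26 + 42 + 74 + ? = 210, so (3,4) = 58.
Column 1 must total 210; the given cells sum to 196, so (2,1) = 14.
Column 4: 6 + 58 + 34 + 30 + ? = 210, so (2,4) = 82.
Row 2: 14 + 66 + 82 + (-2) + ? = 210, so (2,2) = 50.
Main diagonal must total 210; the given cells sum to 164, so (5,5) = 46.
Row 5: 62 + (-6) + 30 + 46 + ? = 210, so (5,2) = 78.
From column 5, 210 − (-2 + 74 + 70 + 46) gives (1,5) = 22.
Anti-diagonal needs 210; the known cells sum to 208, so (4,2) = 2.
Using row 4: 86 + 2 + 34 + 70 + ? → (4,3) = 210 − 192 = 18.
The remaining cell in column 2 is (1,2) = 210 − 156 = 54.
Column 3 must total 210; the given cells sum to 120, so (1,3) = 90.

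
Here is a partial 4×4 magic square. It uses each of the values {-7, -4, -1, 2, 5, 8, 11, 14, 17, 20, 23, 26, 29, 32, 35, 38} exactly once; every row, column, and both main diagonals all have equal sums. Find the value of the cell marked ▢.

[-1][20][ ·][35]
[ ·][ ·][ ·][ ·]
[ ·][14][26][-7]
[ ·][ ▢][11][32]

23

The 16 entries sum to 248, so each line sums to 248/4 = 62.
From row 1, 62 − (-1 + 20 + 35) gives (1,3) = 8.
Using row 3: 14 + 26 + (-7) + ? → (3,1) = 62 − 33 = 29.
The remaining cell in column 3 is (2,3) = 62 − 45 = 17.
Column 4 needs 62; the known cells sum to 60, so (2,4) = 2.
Main diagonal needs 62; the known cells sum to 57, so (2,2) = 5.
The remaining cell in anti-diagonal is (4,1) = 62 − 66 = -4.
From row 2, 62 − (5 + 17 + 2) gives (2,1) = 38.
The remaining cell in row 4 is (4,2) = 62 − 39 = 23.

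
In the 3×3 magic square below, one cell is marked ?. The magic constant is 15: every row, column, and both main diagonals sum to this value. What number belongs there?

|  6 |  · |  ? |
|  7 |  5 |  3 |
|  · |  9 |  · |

8

Column 1 must total 15; the given cells sum to 13, so (3,1) = 2.
Column 2 must total 15; the given cells sum to 14, so (1,2) = 1.
Main diagonal needs 15; the known cells sum to 11, so (3,3) = 4.
Anti-diagonal must total 15; the given cells sum to 7, so (1,3) = 8.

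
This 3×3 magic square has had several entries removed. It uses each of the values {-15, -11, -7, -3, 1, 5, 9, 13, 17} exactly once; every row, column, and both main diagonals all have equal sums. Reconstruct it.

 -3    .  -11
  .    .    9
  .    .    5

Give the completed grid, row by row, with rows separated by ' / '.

The 9 entries sum to 9, so each line sums to 9/3 = 3.
The remaining cell in row 1 is (1,2) = 3 − (-14) = 17.
Using main diagonal: -3 + 5 + ? → (2,2) = 3 − 2 = 1.
Anti-diagonal must total 3; the given cells sum to -10, so (3,1) = 13.
Row 2 needs 3; the known cells sum to 10, so (2,1) = -7.
Row 3: 13 + 5 + ? = 3, so (3,2) = -15.

-3 17 -11 / -7 1 9 / 13 -15 5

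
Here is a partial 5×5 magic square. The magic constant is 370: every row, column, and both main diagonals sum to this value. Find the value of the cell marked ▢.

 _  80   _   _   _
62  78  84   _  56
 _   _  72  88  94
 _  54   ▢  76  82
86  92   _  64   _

60

Row 2: 62 + 78 + 84 + 56 + ? = 370, so (2,4) = 90.
Column 2: 80 + 78 + 54 + 92 + ? = 370, so (3,2) = 66.
From column 4, 370 − (90 + 88 + 76 + 64) gives (1,4) = 52.
Using anti-diagonal: 90 + 72 + 54 + 86 + ? → (1,5) = 370 − 302 = 68.
Row 3 needs 370; the known cells sum to 320, so (3,1) = 50.
The remaining cell in column 5 is (5,5) = 370 − 300 = 70.
From main diagonal, 370 − (78 + 72 + 76 + 70) gives (1,1) = 74.
Row 1 must total 370; the given cells sum to 274, so (1,3) = 96.
Using row 5: 86 + 92 + 64 + 70 + ? → (5,3) = 370 − 312 = 58.
From column 1, 370 − (74 + 62 + 50 + 86) gives (4,1) = 98.
From column 3, 370 − (96 + 84 + 72 + 58) gives (4,3) = 60.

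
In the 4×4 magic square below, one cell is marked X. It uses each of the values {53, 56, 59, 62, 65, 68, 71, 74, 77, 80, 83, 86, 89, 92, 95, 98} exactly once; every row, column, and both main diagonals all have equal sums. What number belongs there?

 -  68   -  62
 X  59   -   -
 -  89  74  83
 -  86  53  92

The 16 entries sum to 1208, so each line sums to 1208/4 = 302.
Row 3 needs 302; the known cells sum to 246, so (3,1) = 56.
Row 4 must total 302; the given cells sum to 231, so (4,1) = 71.
Column 4: 62 + 83 + 92 + ? = 302, so (2,4) = 65.
The remaining cell in main diagonal is (1,1) = 302 − 225 = 77.
Anti-diagonal needs 302; the known cells sum to 222, so (2,3) = 80.
The remaining cell in row 1 is (1,3) = 302 − 207 = 95.
Row 2 must total 302; the given cells sum to 204, so (2,1) = 98.

98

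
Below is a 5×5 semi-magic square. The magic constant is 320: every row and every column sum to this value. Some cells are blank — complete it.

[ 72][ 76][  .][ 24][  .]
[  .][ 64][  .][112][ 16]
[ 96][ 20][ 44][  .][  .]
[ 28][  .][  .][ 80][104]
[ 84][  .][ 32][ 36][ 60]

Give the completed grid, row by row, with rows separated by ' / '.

72 76 100 24 48 / 40 64 88 112 16 / 96 20 44 68 92 / 28 52 56 80 104 / 84 108 32 36 60

Row 5 must total 320; the given cells sum to 212, so (5,2) = 108.
From column 1, 320 − (72 + 96 + 28 + 84) gives (2,1) = 40.
From column 2, 320 − (76 + 64 + 20 + 108) gives (4,2) = 52.
From column 4, 320 − (24 + 112 + 80 + 36) gives (3,4) = 68.
Row 2 needs 320; the known cells sum to 232, so (2,3) = 88.
Row 3: 96 + 20 + 44 + 68 + ? = 320, so (3,5) = 92.
Row 4: 28 + 52 + 80 + 104 + ? = 320, so (4,3) = 56.
Column 3: 88 + 44 + 56 + 32 + ? = 320, so (1,3) = 100.
Column 5 must total 320; the given cells sum to 272, so (1,5) = 48.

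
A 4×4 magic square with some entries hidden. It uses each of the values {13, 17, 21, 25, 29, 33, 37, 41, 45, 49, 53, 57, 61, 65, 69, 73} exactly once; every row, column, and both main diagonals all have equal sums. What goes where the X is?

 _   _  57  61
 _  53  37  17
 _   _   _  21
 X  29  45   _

25

The 16 entries sum to 688, so each line sums to 688/4 = 172.
Using row 2: 53 + 37 + 17 + ? → (2,1) = 172 − 107 = 65.
From column 3, 172 − (57 + 37 + 45) gives (3,3) = 33.
Column 4: 61 + 17 + 21 + ? = 172, so (4,4) = 73.
The remaining cell in main diagonal is (1,1) = 172 − 159 = 13.
The remaining cell in row 1 is (1,2) = 172 − 131 = 41.
Row 4: 29 + 45 + 73 + ? = 172, so (4,1) = 25.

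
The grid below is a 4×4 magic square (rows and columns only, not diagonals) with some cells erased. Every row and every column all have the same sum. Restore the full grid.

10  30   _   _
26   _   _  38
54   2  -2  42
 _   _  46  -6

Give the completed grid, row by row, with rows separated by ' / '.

10 30 34 22 / 26 14 18 38 / 54 2 -2 42 / 6 50 46 -6

Row 3 is already complete: 54 + 2 + -2 + 42 = 96, so that is the magic constant.
Using column 1: 10 + 26 + 54 + ? → (4,1) = 96 − 90 = 6.
Column 4 needs 96; the known cells sum to 74, so (1,4) = 22.
Row 1: 10 + 30 + 22 + ? = 96, so (1,3) = 34.
Row 4 needs 96; the known cells sum to 46, so (4,2) = 50.
Using column 2: 30 + 2 + 50 + ? → (2,2) = 96 − 82 = 14.
The remaining cell in column 3 is (2,3) = 96 − 78 = 18.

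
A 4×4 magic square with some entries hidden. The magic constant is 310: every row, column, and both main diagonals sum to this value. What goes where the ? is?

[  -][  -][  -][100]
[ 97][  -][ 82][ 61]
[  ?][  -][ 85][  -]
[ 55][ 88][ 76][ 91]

The remaining cell in row 2 is (2,2) = 310 − 240 = 70.
Column 3: 82 + 85 + 76 + ? = 310, so (1,3) = 67.
From column 4, 310 − (100 + 61 + 91) gives (3,4) = 58.
From main diagonal, 310 − (70 + 85 + 91) gives (1,1) = 64.
Anti-diagonal: 100 + 82 + 55 + ? = 310, so (3,2) = 73.
Row 1 needs 310; the known cells sum to 231, so (1,2) = 79.
Row 3 needs 310; the known cells sum to 216, so (3,1) = 94.

94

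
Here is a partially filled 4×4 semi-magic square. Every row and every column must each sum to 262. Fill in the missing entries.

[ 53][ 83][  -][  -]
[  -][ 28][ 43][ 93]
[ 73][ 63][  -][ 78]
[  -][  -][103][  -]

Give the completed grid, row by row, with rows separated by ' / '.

53 83 68 58 / 98 28 43 93 / 73 63 48 78 / 38 88 103 33

Row 2 must total 262; the given cells sum to 164, so (2,1) = 98.
Row 3: 73 + 63 + 78 + ? = 262, so (3,3) = 48.
The remaining cell in column 1 is (4,1) = 262 − 224 = 38.
Column 2 must total 262; the given cells sum to 174, so (4,2) = 88.
Column 3: 43 + 48 + 103 + ? = 262, so (1,3) = 68.
Row 1 must total 262; the given cells sum to 204, so (1,4) = 58.
Using row 4: 38 + 88 + 103 + ? → (4,4) = 262 − 229 = 33.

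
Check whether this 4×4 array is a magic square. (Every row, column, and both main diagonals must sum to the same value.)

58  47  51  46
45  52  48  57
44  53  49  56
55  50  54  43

Row 1: 58 + 47 + 51 + 46 = 202.
Row 2: 45 + 52 + 48 + 57 = 202.
Row 3: 44 + 53 + 49 + 56 = 202.
Row 4: 55 + 50 + 54 + 43 = 202.
Column 1: 58 + 45 + 44 + 55 = 202.
Column 2: 47 + 52 + 53 + 50 = 202.
Column 3: 51 + 48 + 49 + 54 = 202.
Column 4: 46 + 57 + 56 + 43 = 202.
Main diagonal: 58 + 52 + 49 + 43 = 202.
Anti-diagonal: 46 + 48 + 53 + 55 = 202.
All lines sum to 202.

Yes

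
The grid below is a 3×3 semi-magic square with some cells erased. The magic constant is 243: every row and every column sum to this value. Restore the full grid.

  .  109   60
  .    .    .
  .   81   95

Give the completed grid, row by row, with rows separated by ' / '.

Row 1 needs 243; the known cells sum to 169, so (1,1) = 74.
Row 3: 81 + 95 + ? = 243, so (3,1) = 67.
The remaining cell in column 1 is (2,1) = 243 − 141 = 102.
Column 2: 109 + 81 + ? = 243, so (2,2) = 53.
The remaining cell in column 3 is (2,3) = 243 − 155 = 88.

74 109 60 / 102 53 88 / 67 81 95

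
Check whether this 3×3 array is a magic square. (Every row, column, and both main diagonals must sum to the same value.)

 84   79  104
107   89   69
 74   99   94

No — row 2 sums to 265 but row 1 sums to 267.

Row 1: 84 + 79 + 104 = 267.
Row 2: 107 + 89 + 69 = 265.
Row 3: 74 + 99 + 94 = 267.
Column 1: 84 + 107 + 74 = 265.
Column 2: 79 + 89 + 99 = 267.
Column 3: 104 + 69 + 94 = 267.
Main diagonal: 84 + 89 + 94 = 267.
Anti-diagonal: 104 + 89 + 74 = 267.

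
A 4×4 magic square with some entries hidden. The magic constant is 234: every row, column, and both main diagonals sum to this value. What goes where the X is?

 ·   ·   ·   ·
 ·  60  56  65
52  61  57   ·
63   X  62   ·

From row 2, 234 − (60 + 56 + 65) gives (2,1) = 53.
From row 3, 234 − (52 + 61 + 57) gives (3,4) = 64.
The remaining cell in column 1 is (1,1) = 234 − 168 = 66.
Column 3 needs 234; the known cells sum to 175, so (1,3) = 59.
Using main diagonal: 66 + 60 + 57 + ? → (4,4) = 234 − 183 = 51.
From anti-diagonal, 234 − (56 + 61 + 63) gives (1,4) = 54.
From row 1, 234 − (66 + 59 + 54) gives (1,2) = 55.
Row 4: 63 + 62 + 51 + ? = 234, so (4,2) = 58.

58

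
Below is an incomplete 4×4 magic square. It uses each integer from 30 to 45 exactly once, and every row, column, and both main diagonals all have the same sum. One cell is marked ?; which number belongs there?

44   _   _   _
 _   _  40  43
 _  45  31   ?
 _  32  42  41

The entries are 30 through 45, which sum to 600, so each line sums to 600/4 = 150.
Row 4: 32 + 42 + 41 + ? = 150, so (4,1) = 35.
Using column 3: 40 + 31 + 42 + ? → (1,3) = 150 − 113 = 37.
The remaining cell in main diagonal is (2,2) = 150 − 116 = 34.
Anti-diagonal: 40 + 45 + 35 + ? = 150, so (1,4) = 30.
Using row 1: 44 + 37 + 30 + ? → (1,2) = 150 − 111 = 39.
Row 2 needs 150; the known cells sum to 117, so (2,1) = 33.
From column 1, 150 − (44 + 33 + 35) gives (3,1) = 38.
The remaining cell in column 4 is (3,4) = 150 − 114 = 36.

36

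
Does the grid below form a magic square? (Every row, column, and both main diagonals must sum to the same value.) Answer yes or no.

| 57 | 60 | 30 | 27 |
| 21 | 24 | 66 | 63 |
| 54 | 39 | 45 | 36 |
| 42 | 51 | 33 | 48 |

Row 1: 57 + 60 + 30 + 27 = 174.
Row 2: 21 + 24 + 66 + 63 = 174.
Row 3: 54 + 39 + 45 + 36 = 174.
Row 4: 42 + 51 + 33 + 48 = 174.
Column 1: 57 + 21 + 54 + 42 = 174.
Column 2: 60 + 24 + 39 + 51 = 174.
Column 3: 30 + 66 + 45 + 33 = 174.
Column 4: 27 + 63 + 36 + 48 = 174.
Main diagonal: 57 + 24 + 45 + 48 = 174.
Anti-diagonal: 27 + 66 + 39 + 42 = 174.
All lines sum to 174.

Yes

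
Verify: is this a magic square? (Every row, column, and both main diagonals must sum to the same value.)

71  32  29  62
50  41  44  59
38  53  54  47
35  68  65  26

Row 1: 71 + 32 + 29 + 62 = 194.
Row 2: 50 + 41 + 44 + 59 = 194.
Row 3: 38 + 53 + 54 + 47 = 192.
Row 4: 35 + 68 + 65 + 26 = 194.
Column 1: 71 + 50 + 38 + 35 = 194.
Column 2: 32 + 41 + 53 + 68 = 194.
Column 3: 29 + 44 + 54 + 65 = 192.
Column 4: 62 + 59 + 47 + 26 = 194.
Main diagonal: 71 + 41 + 54 + 26 = 192.
Anti-diagonal: 62 + 44 + 53 + 35 = 194.

No — column 3 sums to 192 but row 1 sums to 194.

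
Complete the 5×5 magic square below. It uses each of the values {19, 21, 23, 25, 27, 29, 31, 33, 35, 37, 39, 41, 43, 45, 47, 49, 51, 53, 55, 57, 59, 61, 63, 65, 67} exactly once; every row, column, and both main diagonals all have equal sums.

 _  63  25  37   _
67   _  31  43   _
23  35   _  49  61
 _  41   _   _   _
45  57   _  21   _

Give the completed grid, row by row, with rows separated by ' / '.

51 63 25 37 39 / 67 19 31 43 55 / 23 35 47 49 61 / 29 41 53 65 27 / 45 57 59 21 33

The 25 entries sum to 1075, so each line sums to 1075/5 = 215.
Using row 3: 23 + 35 + 49 + 61 + ? → (3,3) = 215 − 168 = 47.
From column 2, 215 − (63 + 35 + 41 + 57) gives (2,2) = 19.
Column 4 must total 215; the given cells sum to 150, so (4,4) = 65.
From anti-diagonal, 215 − (43 + 47 + 41 + 45) gives (1,5) = 39.
From row 1, 215 − (63 + 25 + 37 + 39) gives (1,1) = 51.
The remaining cell in row 2 is (2,5) = 215 − 160 = 55.
Using column 1: 51 + 67 + 23 + 45 + ? → (4,1) = 215 − 186 = 29.
From main diagonal, 215 − (51 + 19 + 47 + 65) gives (5,5) = 33.
Using row 5: 45 + 57 + 21 + 33 + ? → (5,3) = 215 − 156 = 59.
From column 3, 215 − (25 + 31 + 47 + 59) gives (4,3) = 53.
Column 5: 39 + 55 + 61 + 33 + ? = 215, so (4,5) = 27.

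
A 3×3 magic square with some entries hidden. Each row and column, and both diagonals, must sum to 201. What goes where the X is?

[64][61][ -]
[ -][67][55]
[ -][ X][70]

73

The remaining cell in row 1 is (1,3) = 201 − 125 = 76.
Row 2: 67 + 55 + ? = 201, so (2,1) = 79.
Column 1 needs 201; the known cells sum to 143, so (3,1) = 58.
Column 2: 61 + 67 + ? = 201, so (3,2) = 73.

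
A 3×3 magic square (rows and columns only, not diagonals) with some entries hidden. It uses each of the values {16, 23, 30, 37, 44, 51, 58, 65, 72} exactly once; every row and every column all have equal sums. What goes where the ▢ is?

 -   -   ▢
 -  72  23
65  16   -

58

The 9 entries sum to 396, so each line sums to 396/3 = 132.
The remaining cell in row 2 is (2,1) = 132 − 95 = 37.
The remaining cell in row 3 is (3,3) = 132 − 81 = 51.
Column 1 must total 132; the given cells sum to 102, so (1,1) = 30.
Column 2: 72 + 16 + ? = 132, so (1,2) = 44.
Column 3: 23 + 51 + ? = 132, so (1,3) = 58.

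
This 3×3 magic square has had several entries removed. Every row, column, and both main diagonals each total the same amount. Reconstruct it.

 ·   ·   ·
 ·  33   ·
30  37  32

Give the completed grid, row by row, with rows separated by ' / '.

Row 3 is already complete: 30 + 37 + 32 = 99, so that is the magic constant.
Using column 2: 33 + 37 + ? → (1,2) = 99 − 70 = 29.
Main diagonal must total 99; the given cells sum to 65, so (1,1) = 34.
Anti-diagonal: 33 + 30 + ? = 99, so (1,3) = 36.
The remaining cell in column 1 is (2,1) = 99 − 64 = 35.
The remaining cell in column 3 is (2,3) = 99 − 68 = 31.

34 29 36 / 35 33 31 / 30 37 32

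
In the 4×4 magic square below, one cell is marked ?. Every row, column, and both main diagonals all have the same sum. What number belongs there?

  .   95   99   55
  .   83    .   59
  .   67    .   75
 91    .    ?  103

Column 4 is complete and sums to 292; that is the magic constant.
Row 1: 95 + 99 + 55 + ? = 292, so (1,1) = 43.
Column 2 must total 292; the given cells sum to 245, so (4,2) = 47.
Using main diagonal: 43 + 83 + 103 + ? → (3,3) = 292 − 229 = 63.
Anti-diagonal must total 292; the given cells sum to 213, so (2,3) = 79.
From row 2, 292 − (83 + 79 + 59) gives (2,1) = 71.
Row 3: 67 + 63 + 75 + ? = 292, so (3,1) = 87.
Row 4 needs 292; the known cells sum to 241, so (4,3) = 51.

51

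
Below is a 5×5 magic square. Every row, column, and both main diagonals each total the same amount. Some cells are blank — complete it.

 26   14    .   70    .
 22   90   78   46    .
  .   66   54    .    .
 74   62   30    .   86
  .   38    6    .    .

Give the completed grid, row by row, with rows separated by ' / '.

26 14 102 70 58 / 22 90 78 46 34 / 98 66 54 42 10 / 74 62 30 18 86 / 50 38 6 94 82

Column 2 is already complete: 14 + 90 + 66 + 62 + 38 = 270, so that is the magic constant.
Using row 2: 22 + 90 + 78 + 46 + ? → (2,5) = 270 − 236 = 34.
Using row 4: 74 + 62 + 30 + 86 + ? → (4,4) = 270 − 252 = 18.
Column 3: 78 + 54 + 30 + 6 + ? = 270, so (1,3) = 102.
The remaining cell in main diagonal is (5,5) = 270 − 188 = 82.
Row 1 needs 270; the known cells sum to 212, so (1,5) = 58.
Using column 5: 58 + 34 + 86 + 82 + ? → (3,5) = 270 − 260 = 10.
Using anti-diagonal: 58 + 46 + 54 + 62 + ? → (5,1) = 270 − 220 = 50.
The remaining cell in row 5 is (5,4) = 270 − 176 = 94.
From column 1, 270 − (26 + 22 + 74 + 50) gives (3,1) = 98.
Column 4 needs 270; the known cells sum to 228, so (3,4) = 42.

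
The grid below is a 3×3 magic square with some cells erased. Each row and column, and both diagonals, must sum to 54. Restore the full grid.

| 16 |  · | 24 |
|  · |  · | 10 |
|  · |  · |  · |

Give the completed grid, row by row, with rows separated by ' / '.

Using row 1: 16 + 24 + ? → (1,2) = 54 − 40 = 14.
The remaining cell in column 3 is (3,3) = 54 − 34 = 20.
Using main diagonal: 16 + 20 + ? → (2,2) = 54 − 36 = 18.
Anti-diagonal needs 54; the known cells sum to 42, so (3,1) = 12.
From row 2, 54 − (18 + 10) gives (2,1) = 26.
Row 3 must total 54; the given cells sum to 32, so (3,2) = 22.

16 14 24 / 26 18 10 / 12 22 20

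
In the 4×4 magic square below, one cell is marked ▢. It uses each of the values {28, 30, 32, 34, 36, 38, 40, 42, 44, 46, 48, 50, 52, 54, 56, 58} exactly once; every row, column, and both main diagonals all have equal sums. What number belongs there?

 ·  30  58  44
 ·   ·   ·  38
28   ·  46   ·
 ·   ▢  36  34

The 16 entries sum to 688, so each line sums to 688/4 = 172.
The remaining cell in row 1 is (1,1) = 172 − 132 = 40.
Column 3: 58 + 46 + 36 + ? = 172, so (2,3) = 32.
Column 4: 44 + 38 + 34 + ? = 172, so (3,4) = 56.
Main diagonal: 40 + 46 + 34 + ? = 172, so (2,2) = 52.
Row 2 needs 172; the known cells sum to 122, so (2,1) = 50.
The remaining cell in row 3 is (3,2) = 172 − 130 = 42.
Column 1: 40 + 50 + 28 + ? = 172, so (4,1) = 54.
Using column 2: 30 + 52 + 42 + ? → (4,2) = 172 − 124 = 48.

48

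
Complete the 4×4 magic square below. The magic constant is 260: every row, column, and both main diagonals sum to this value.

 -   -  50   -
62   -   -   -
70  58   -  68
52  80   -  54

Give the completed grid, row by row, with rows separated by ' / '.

From row 3, 260 − (70 + 58 + 68) gives (3,3) = 64.
Row 4: 52 + 80 + 54 + ? = 260, so (4,3) = 74.
Using column 1: 62 + 70 + 52 + ? → (1,1) = 260 − 184 = 76.
Column 3: 50 + 64 + 74 + ? = 260, so (2,3) = 72.
Main diagonal needs 260; the known cells sum to 194, so (2,2) = 66.
Anti-diagonal needs 260; the known cells sum to 182, so (1,4) = 78.
Row 1: 76 + 50 + 78 + ? = 260, so (1,2) = 56.
From row 2, 260 − (62 + 66 + 72) gives (2,4) = 60.

76 56 50 78 / 62 66 72 60 / 70 58 64 68 / 52 80 74 54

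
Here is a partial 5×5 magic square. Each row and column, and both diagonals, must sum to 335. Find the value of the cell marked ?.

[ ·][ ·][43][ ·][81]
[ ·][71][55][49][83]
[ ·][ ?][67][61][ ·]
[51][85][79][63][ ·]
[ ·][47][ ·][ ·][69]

73

The remaining cell in row 2 is (2,1) = 335 − 258 = 77.
Row 4: 51 + 85 + 79 + 63 + ? = 335, so (4,5) = 57.
Column 3 must total 335; the given cells sum to 244, so (5,3) = 91.
Column 5 needs 335; the known cells sum to 290, so (3,5) = 45.
Using main diagonal: 71 + 67 + 63 + 69 + ? → (1,1) = 335 − 270 = 65.
The remaining cell in anti-diagonal is (5,1) = 335 − 282 = 53.
Row 5: 53 + 47 + 91 + 69 + ? = 335, so (5,4) = 75.
The remaining cell in column 1 is (3,1) = 335 − 246 = 89.
The remaining cell in column 4 is (1,4) = 335 − 248 = 87.
Row 1 needs 335; the known cells sum to 276, so (1,2) = 59.
From row 3, 335 − (89 + 67 + 61 + 45) gives (3,2) = 73.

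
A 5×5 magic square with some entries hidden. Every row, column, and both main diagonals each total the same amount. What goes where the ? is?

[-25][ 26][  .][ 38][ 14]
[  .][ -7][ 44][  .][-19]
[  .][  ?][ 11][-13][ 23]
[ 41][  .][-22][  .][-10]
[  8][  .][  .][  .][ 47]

35

Column 5 is complete and sums to 55; that is the magic constant.
Using row 1: -25 + 26 + 38 + 14 + ? → (1,3) = 55 − 53 = 2.
Column 3 must total 55; the given cells sum to 35, so (5,3) = 20.
From main diagonal, 55 − (-25 + (-7) + 11 + 47) gives (4,4) = 29.
The remaining cell in row 4 is (4,2) = 55 − 38 = 17.
Anti-diagonal: 14 + 11 + 17 + 8 + ? = 55, so (2,4) = 5.
Row 2 needs 55; the known cells sum to 23, so (2,1) = 32.
Column 1 needs 55; the known cells sum to 56, so (3,1) = -1.
The remaining cell in column 4 is (5,4) = 55 − 59 = -4.
The remaining cell in row 3 is (3,2) = 55 − 20 = 35.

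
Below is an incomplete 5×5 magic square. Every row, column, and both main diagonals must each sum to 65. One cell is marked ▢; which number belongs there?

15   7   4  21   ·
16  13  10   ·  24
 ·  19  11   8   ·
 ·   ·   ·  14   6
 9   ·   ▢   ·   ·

23

The remaining cell in row 1 is (1,5) = 65 − 47 = 18.
From row 2, 65 − (16 + 13 + 10 + 24) gives (2,4) = 2.
Using column 4: 21 + 2 + 8 + 14 + ? → (5,4) = 65 − 45 = 20.
From main diagonal, 65 − (15 + 13 + 11 + 14) gives (5,5) = 12.
The remaining cell in anti-diagonal is (4,2) = 65 − 40 = 25.
Column 2 must total 65; the given cells sum to 64, so (5,2) = 1.
From column 5, 65 − (18 + 24 + 6 + 12) gives (3,5) = 5.
Row 3: 19 + 11 + 8 + 5 + ? = 65, so (3,1) = 22.
Row 5 needs 65; the known cells sum to 42, so (5,3) = 23.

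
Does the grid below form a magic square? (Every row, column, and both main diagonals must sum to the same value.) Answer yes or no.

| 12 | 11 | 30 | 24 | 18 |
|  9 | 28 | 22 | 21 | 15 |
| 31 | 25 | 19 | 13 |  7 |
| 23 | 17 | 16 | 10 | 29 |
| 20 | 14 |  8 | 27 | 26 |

Yes

Row 1: 12 + 11 + 30 + 24 + 18 = 95.
Row 2: 9 + 28 + 22 + 21 + 15 = 95.
Row 3: 31 + 25 + 19 + 13 + 7 = 95.
Row 4: 23 + 17 + 16 + 10 + 29 = 95.
Row 5: 20 + 14 + 8 + 27 + 26 = 95.
Column 1: 12 + 9 + 31 + 23 + 20 = 95.
Column 2: 11 + 28 + 25 + 17 + 14 = 95.
Column 3: 30 + 22 + 19 + 16 + 8 = 95.
Column 4: 24 + 21 + 13 + 10 + 27 = 95.
Column 5: 18 + 15 + 7 + 29 + 26 = 95.
Main diagonal: 12 + 28 + 19 + 10 + 26 = 95.
Anti-diagonal: 18 + 21 + 19 + 17 + 20 = 95.
All lines sum to 95.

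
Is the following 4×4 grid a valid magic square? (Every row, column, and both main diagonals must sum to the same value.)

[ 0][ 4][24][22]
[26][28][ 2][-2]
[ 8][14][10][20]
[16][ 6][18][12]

No — main diagonal sums to 50 but row 3 sums to 52.

Row 1: 0 + 4 + 24 + 22 = 50.
Row 2: 26 + 28 + 2 + (-2) = 54.
Row 3: 8 + 14 + 10 + 20 = 52.
Row 4: 16 + 6 + 18 + 12 = 52.
Column 1: 0 + 26 + 8 + 16 = 50.
Column 2: 4 + 28 + 14 + 6 = 52.
Column 3: 24 + 2 + 10 + 18 = 54.
Column 4: 22 + (-2) + 20 + 12 = 52.
Main diagonal: 0 + 28 + 10 + 12 = 50.
Anti-diagonal: 22 + 2 + 14 + 16 = 54.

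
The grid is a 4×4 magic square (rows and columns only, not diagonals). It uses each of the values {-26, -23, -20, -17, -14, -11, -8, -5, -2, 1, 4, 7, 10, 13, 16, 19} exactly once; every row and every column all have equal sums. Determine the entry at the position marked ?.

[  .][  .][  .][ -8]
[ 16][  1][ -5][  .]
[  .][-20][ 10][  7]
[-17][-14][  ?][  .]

The 16 entries sum to -56, so each line sums to -56/4 = -14.
Using row 2: 16 + 1 + (-5) + ? → (2,4) = -14 − 12 = -26.
From row 3, -14 − (-20 + 10 + 7) gives (3,1) = -11.
Column 1 needs -14; the known cells sum to -12, so (1,1) = -2.
Column 2: 1 + (-20) + (-14) + ? = -14, so (1,2) = 19.
From column 4, -14 − (-8 + (-26) + 7) gives (4,4) = 13.
Row 1 needs -14; the known cells sum to 9, so (1,3) = -23.
Using row 4: -17 + (-14) + 13 + ? → (4,3) = -14 − (-18) = 4.

4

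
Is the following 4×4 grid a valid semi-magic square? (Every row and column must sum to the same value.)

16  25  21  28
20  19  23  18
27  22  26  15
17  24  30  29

No — row 2 sums to 80 but column 3 sums to 100.

Row 1: 16 + 25 + 21 + 28 = 90.
Row 2: 20 + 19 + 23 + 18 = 80.
Row 3: 27 + 22 + 26 + 15 = 90.
Row 4: 17 + 24 + 30 + 29 = 100.
Column 1: 16 + 20 + 27 + 17 = 80.
Column 2: 25 + 19 + 22 + 24 = 90.
Column 3: 21 + 23 + 26 + 30 = 100.
Column 4: 28 + 18 + 15 + 29 = 90.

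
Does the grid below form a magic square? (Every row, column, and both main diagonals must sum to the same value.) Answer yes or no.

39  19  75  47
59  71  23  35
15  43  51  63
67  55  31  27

No — row 2 sums to 188 but column 3 sums to 180.

Row 1: 39 + 19 + 75 + 47 = 180.
Row 2: 59 + 71 + 23 + 35 = 188.
Row 3: 15 + 43 + 51 + 63 = 172.
Row 4: 67 + 55 + 31 + 27 = 180.
Column 1: 39 + 59 + 15 + 67 = 180.
Column 2: 19 + 71 + 43 + 55 = 188.
Column 3: 75 + 23 + 51 + 31 = 180.
Column 4: 47 + 35 + 63 + 27 = 172.
Main diagonal: 39 + 71 + 51 + 27 = 188.
Anti-diagonal: 47 + 23 + 43 + 67 = 180.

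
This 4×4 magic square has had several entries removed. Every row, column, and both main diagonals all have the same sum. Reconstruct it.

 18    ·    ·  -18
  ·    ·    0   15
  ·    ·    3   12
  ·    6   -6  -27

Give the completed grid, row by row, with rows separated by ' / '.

18 -3 -15 -18 / -21 -12 0 15 / -24 -9 3 12 / 9 6 -6 -27

Column 4 is already complete: -18 + 15 + 12 + -27 = -18, so that is the magic constant.
Using row 4: 6 + (-6) + (-27) + ? → (4,1) = -18 − (-27) = 9.
The remaining cell in column 3 is (1,3) = -18 − (-3) = -15.
Main diagonal: 18 + 3 + (-27) + ? = -18, so (2,2) = -12.
From anti-diagonal, -18 − (-18 + 0 + 9) gives (3,2) = -9.
Row 1 must total -18; the given cells sum to -15, so (1,2) = -3.
Row 2 must total -18; the given cells sum to 3, so (2,1) = -21.
Row 3 must total -18; the given cells sum to 6, so (3,1) = -24.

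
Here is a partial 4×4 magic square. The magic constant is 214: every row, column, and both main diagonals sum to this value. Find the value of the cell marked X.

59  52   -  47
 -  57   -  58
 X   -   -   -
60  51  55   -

49

Row 1 needs 214; the known cells sum to 158, so (1,3) = 56.
Row 4 must total 214; the given cells sum to 166, so (4,4) = 48.
Column 2: 52 + 57 + 51 + ? = 214, so (3,2) = 54.
From column 4, 214 − (47 + 58 + 48) gives (3,4) = 61.
Using main diagonal: 59 + 57 + 48 + ? → (3,3) = 214 − 164 = 50.
From anti-diagonal, 214 − (47 + 54 + 60) gives (2,3) = 53.
From row 2, 214 − (57 + 53 + 58) gives (2,1) = 46.
The remaining cell in row 3 is (3,1) = 214 − 165 = 49.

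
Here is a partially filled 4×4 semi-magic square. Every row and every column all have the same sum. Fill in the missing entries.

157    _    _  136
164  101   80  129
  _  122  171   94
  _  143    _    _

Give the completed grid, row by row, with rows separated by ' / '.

157 108 73 136 / 164 101 80 129 / 87 122 171 94 / 66 143 150 115

Row 2 is already complete: 164 + 101 + 80 + 129 = 474, so that is the magic constant.
Row 3 needs 474; the known cells sum to 387, so (3,1) = 87.
Column 1: 157 + 164 + 87 + ? = 474, so (4,1) = 66.
Column 2: 101 + 122 + 143 + ? = 474, so (1,2) = 108.
Column 4 needs 474; the known cells sum to 359, so (4,4) = 115.
From row 1, 474 − (157 + 108 + 136) gives (1,3) = 73.
From row 4, 474 − (66 + 143 + 115) gives (4,3) = 150.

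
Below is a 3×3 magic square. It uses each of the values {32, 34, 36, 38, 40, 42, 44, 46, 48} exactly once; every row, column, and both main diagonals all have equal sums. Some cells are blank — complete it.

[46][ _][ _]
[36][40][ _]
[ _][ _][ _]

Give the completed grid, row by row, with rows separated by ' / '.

The 9 entries sum to 360, so each line sums to 360/3 = 120.
From row 2, 120 − (36 + 40) gives (2,3) = 44.
Column 1: 46 + 36 + ? = 120, so (3,1) = 38.
Main diagonal: 46 + 40 + ? = 120, so (3,3) = 34.
The remaining cell in anti-diagonal is (1,3) = 120 − 78 = 42.
Row 1 must total 120; the given cells sum to 88, so (1,2) = 32.
The remaining cell in row 3 is (3,2) = 120 − 72 = 48.

46 32 42 / 36 40 44 / 38 48 34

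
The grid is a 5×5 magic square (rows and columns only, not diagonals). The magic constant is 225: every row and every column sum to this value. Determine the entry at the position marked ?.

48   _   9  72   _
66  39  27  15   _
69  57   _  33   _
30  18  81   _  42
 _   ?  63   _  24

75

Row 2 must total 225; the given cells sum to 147, so (2,5) = 78.
Using row 4: 30 + 18 + 81 + 42 + ? → (4,4) = 225 − 171 = 54.
Column 1: 48 + 66 + 69 + 30 + ? = 225, so (5,1) = 12.
Using column 3: 9 + 27 + 81 + 63 + ? → (3,3) = 225 − 180 = 45.
Using column 4: 72 + 15 + 33 + 54 + ? → (5,4) = 225 − 174 = 51.
Using row 3: 69 + 57 + 45 + 33 + ? → (3,5) = 225 − 204 = 21.
Using row 5: 12 + 63 + 51 + 24 + ? → (5,2) = 225 − 150 = 75.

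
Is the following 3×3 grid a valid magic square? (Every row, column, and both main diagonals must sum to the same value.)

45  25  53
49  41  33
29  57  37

Yes

Row 1: 45 + 25 + 53 = 123.
Row 2: 49 + 41 + 33 = 123.
Row 3: 29 + 57 + 37 = 123.
Column 1: 45 + 49 + 29 = 123.
Column 2: 25 + 41 + 57 = 123.
Column 3: 53 + 33 + 37 = 123.
Main diagonal: 45 + 41 + 37 = 123.
Anti-diagonal: 53 + 41 + 29 = 123.
All lines sum to 123.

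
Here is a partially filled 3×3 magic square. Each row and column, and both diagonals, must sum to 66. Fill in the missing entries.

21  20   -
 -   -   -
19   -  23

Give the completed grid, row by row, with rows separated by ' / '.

21 20 25 / 26 22 18 / 19 24 23

Using row 1: 21 + 20 + ? → (1,3) = 66 − 41 = 25.
Row 3 must total 66; the given cells sum to 42, so (3,2) = 24.
Column 1 needs 66; the known cells sum to 40, so (2,1) = 26.
Using column 2: 20 + 24 + ? → (2,2) = 66 − 44 = 22.
From column 3, 66 − (25 + 23) gives (2,3) = 18.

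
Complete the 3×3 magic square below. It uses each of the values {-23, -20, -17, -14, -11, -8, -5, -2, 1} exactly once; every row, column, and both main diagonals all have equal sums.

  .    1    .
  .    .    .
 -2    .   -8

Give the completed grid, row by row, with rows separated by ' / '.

-14 1 -20 / -17 -11 -5 / -2 -23 -8

The 9 entries sum to -99, so each line sums to -99/3 = -33.
The remaining cell in row 3 is (3,2) = -33 − (-10) = -23.
Column 2: 1 + (-23) + ? = -33, so (2,2) = -11.
Using main diagonal: -11 + (-8) + ? → (1,1) = -33 − (-19) = -14.
From anti-diagonal, -33 − (-11 + (-2)) gives (1,3) = -20.
From column 1, -33 − (-14 + (-2)) gives (2,1) = -17.
Column 3 needs -33; the known cells sum to -28, so (2,3) = -5.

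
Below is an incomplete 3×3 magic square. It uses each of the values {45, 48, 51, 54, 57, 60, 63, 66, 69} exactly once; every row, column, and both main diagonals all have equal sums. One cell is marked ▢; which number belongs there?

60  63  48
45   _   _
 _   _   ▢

54

The 9 entries sum to 513, so each line sums to 513/3 = 171.
The remaining cell in column 1 is (3,1) = 171 − 105 = 66.
Anti-diagonal must total 171; the given cells sum to 114, so (2,2) = 57.
From row 2, 171 − (45 + 57) gives (2,3) = 69.
The remaining cell in column 2 is (3,2) = 171 − 120 = 51.
Column 3 needs 171; the known cells sum to 117, so (3,3) = 54.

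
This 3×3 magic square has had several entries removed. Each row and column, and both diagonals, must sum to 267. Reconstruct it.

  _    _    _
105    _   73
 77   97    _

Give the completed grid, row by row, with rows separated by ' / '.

From row 2, 267 − (105 + 73) gives (2,2) = 89.
Row 3 needs 267; the known cells sum to 174, so (3,3) = 93.
Column 1 needs 267; the known cells sum to 182, so (1,1) = 85.
From column 2, 267 − (89 + 97) gives (1,2) = 81.
From column 3, 267 − (73 + 93) gives (1,3) = 101.

85 81 101 / 105 89 73 / 77 97 93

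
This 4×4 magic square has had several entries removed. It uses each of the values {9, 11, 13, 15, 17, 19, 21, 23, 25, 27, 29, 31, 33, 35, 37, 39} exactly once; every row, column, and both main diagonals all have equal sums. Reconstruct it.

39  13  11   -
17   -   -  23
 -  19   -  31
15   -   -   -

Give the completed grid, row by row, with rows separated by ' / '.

The 16 entries sum to 384, so each line sums to 384/4 = 96.
Row 1 must total 96; the given cells sum to 63, so (1,4) = 33.
Column 1: 39 + 17 + 15 + ? = 96, so (3,1) = 25.
Column 4: 33 + 23 + 31 + ? = 96, so (4,4) = 9.
The remaining cell in anti-diagonal is (2,3) = 96 − 67 = 29.
Row 2 must total 96; the given cells sum to 69, so (2,2) = 27.
Row 3 must total 96; the given cells sum to 75, so (3,3) = 21.
Column 2 must total 96; the given cells sum to 59, so (4,2) = 37.
Using column 3: 11 + 29 + 21 + ? → (4,3) = 96 − 61 = 35.

39 13 11 33 / 17 27 29 23 / 25 19 21 31 / 15 37 35 9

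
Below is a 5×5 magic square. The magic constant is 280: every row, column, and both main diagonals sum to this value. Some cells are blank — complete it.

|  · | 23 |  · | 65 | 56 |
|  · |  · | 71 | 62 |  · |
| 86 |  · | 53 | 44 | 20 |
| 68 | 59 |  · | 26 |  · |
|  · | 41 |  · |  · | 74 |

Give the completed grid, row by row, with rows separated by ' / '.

Row 3 must total 280; the given cells sum to 203, so (3,2) = 77.
From column 2, 280 − (23 + 77 + 59 + 41) gives (2,2) = 80.
The remaining cell in column 4 is (5,4) = 280 − 197 = 83.
Main diagonal must total 280; the given cells sum to 233, so (1,1) = 47.
From anti-diagonal, 280 − (56 + 62 + 53 + 59) gives (5,1) = 50.
Row 1: 47 + 23 + 65 + 56 + ? = 280, so (1,3) = 89.
Row 5 must total 280; the given cells sum to 248, so (5,3) = 32.
Column 1 needs 280; the known cells sum to 251, so (2,1) = 29.
Using column 3: 89 + 71 + 53 + 32 + ? → (4,3) = 280 − 245 = 35.
Using row 2: 29 + 80 + 71 + 62 + ? → (2,5) = 280 − 242 = 38.
The remaining cell in row 4 is (4,5) = 280 − 188 = 92.

47 23 89 65 56 / 29 80 71 62 38 / 86 77 53 44 20 / 68 59 35 26 92 / 50 41 32 83 74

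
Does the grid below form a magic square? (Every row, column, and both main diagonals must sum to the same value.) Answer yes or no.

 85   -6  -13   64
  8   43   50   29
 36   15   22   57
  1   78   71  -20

Row 1: 85 + (-6) + (-13) + 64 = 130.
Row 2: 8 + 43 + 50 + 29 = 130.
Row 3: 36 + 15 + 22 + 57 = 130.
Row 4: 1 + 78 + 71 + (-20) = 130.
Column 1: 85 + 8 + 36 + 1 = 130.
Column 2: -6 + 43 + 15 + 78 = 130.
Column 3: -13 + 50 + 22 + 71 = 130.
Column 4: 64 + 29 + 57 + (-20) = 130.
Main diagonal: 85 + 43 + 22 + (-20) = 130.
Anti-diagonal: 64 + 50 + 15 + 1 = 130.
All lines sum to 130.

Yes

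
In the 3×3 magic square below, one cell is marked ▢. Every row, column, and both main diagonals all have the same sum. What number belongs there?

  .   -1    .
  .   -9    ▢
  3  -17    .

7

Column 2 is complete and sums to -27; that is the magic constant.
Row 3: 3 + (-17) + ? = -27, so (3,3) = -13.
Main diagonal must total -27; the given cells sum to -22, so (1,1) = -5.
From anti-diagonal, -27 − (-9 + 3) gives (1,3) = -21.
Column 1 needs -27; the known cells sum to -2, so (2,1) = -25.
From column 3, -27 − (-21 + (-13)) gives (2,3) = 7.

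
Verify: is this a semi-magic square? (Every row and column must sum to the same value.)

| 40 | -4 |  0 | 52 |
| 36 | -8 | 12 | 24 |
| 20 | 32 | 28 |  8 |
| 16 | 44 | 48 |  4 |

Row 1: 40 + (-4) + 0 + 52 = 88.
Row 2: 36 + (-8) + 12 + 24 = 64.
Row 3: 20 + 32 + 28 + 8 = 88.
Row 4: 16 + 44 + 48 + 4 = 112.
Column 1: 40 + 36 + 20 + 16 = 112.
Column 2: -4 + (-8) + 32 + 44 = 64.
Column 3: 0 + 12 + 28 + 48 = 88.
Column 4: 52 + 24 + 8 + 4 = 88.

No — row 2 sums to 64 but column 3 sums to 88.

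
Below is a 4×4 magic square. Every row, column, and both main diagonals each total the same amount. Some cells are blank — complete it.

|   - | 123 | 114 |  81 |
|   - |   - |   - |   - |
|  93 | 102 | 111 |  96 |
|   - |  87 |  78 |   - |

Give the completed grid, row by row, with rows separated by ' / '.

84 123 114 81 / 105 90 99 108 / 93 102 111 96 / 120 87 78 117

Row 3 is already complete: 93 + 102 + 111 + 96 = 402, so that is the magic constant.
Row 1 needs 402; the known cells sum to 318, so (1,1) = 84.
The remaining cell in column 2 is (2,2) = 402 − 312 = 90.
Column 3: 114 + 111 + 78 + ? = 402, so (2,3) = 99.
Main diagonal: 84 + 90 + 111 + ? = 402, so (4,4) = 117.
From anti-diagonal, 402 − (81 + 99 + 102) gives (4,1) = 120.
The remaining cell in column 1 is (2,1) = 402 − 297 = 105.
Using column 4: 81 + 96 + 117 + ? → (2,4) = 402 − 294 = 108.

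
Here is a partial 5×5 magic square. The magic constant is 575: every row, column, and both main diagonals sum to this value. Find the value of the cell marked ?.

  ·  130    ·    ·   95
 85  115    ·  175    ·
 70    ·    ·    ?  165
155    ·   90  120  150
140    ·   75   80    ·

Row 4 needs 575; the known cells sum to 515, so (4,2) = 60.
Column 1 must total 575; the given cells sum to 450, so (1,1) = 125.
From anti-diagonal, 575 − (95 + 175 + 60 + 140) gives (3,3) = 105.
The remaining cell in main diagonal is (5,5) = 575 − 465 = 110.
Using row 5: 140 + 75 + 80 + 110 + ? → (5,2) = 575 − 405 = 170.
The remaining cell in column 2 is (3,2) = 575 − 475 = 100.
Column 5 must total 575; the given cells sum to 520, so (2,5) = 55.
Using row 2: 85 + 115 + 175 + 55 + ? → (2,3) = 575 − 430 = 145.
Row 3 must total 575; the given cells sum to 440, so (3,4) = 135.

135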